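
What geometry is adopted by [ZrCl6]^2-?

Ligand charges: each chloride is −1. With an overall charge of −2 the zirconium centre must be in the +4 oxidation state.
Zirconium is a group-4 element; Zr(IV) is therefore d⁰.
With 6 monodentate ligands the coordination number is 6.
Six donors around a single metal centre give an octahedral coordination sphere.

octahedral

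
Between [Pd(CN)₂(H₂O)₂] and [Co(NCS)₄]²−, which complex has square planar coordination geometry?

For [Pd(CN)₂(H₂O)₂]: Each cyanide is −1; water is neutral; balancing the 0 overall charge requires Pd(II). Group 10 minus oxidation state 2 gives a d⁸ configuration. A 4d d⁸ ion has a large crystal-field splitting; square planar leaves the high-energy d_{x²−y²} orbital empty and maximises CFSE. → square planar.
For [Co(NCS)₄]²−: Summing ligand charges against the −2 overall charge gives an oxidation state of +2 for cobalt. Cobalt is a group-9 element; Co(II) is therefore d⁷. For a high-spin 3d d⁷ ion with weak-field ligands the small Δₜ gives little square-planar CFSE advantage, so four ligands adopt the sterically favoured tetrahedral geometry. → tetrahedral.

[Pd(CN)₂(H₂O)₂]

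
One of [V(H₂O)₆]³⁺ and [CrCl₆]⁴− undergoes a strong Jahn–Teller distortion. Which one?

[V(H₂O)₆]³⁺: Ligand charges: water is neutral. With an overall charge of +3 the vanadium centre must be in the +3 oxidation state. Vanadium is a group-5 element; V(III) is therefore d². The d² configuration leaves the e_g set evenly filled (or empty) — no strong Jahn–Teller driving force.
[CrCl₆]⁴−: Ligand charges: each chloride is −1. With an overall charge of −4 the chromium centre must be in the +2 oxidation state. Chromium is a group-6 element; Cr(II) is therefore d⁴. Chloride is a weak-field ligand for a first-row metal, so the complex is high-spin. The t₂g³e_g¹ (high-spin) configuration has an unevenly filled e_g set; the Jahn–Teller theorem predicts a tetragonal distortion (typically axial elongation) to lift the degeneracy.

[CrCl₆]⁴−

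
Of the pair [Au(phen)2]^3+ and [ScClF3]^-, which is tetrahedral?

[ScClF3]^-

For [Au(phen)2]^3+: Ligand charges: 1,10-phenanthroline is neutral. With an overall charge of +3 the gold centre must be in the +3 oxidation state. Group 11 minus oxidation state 3 gives a d⁸ configuration. A 5d d⁸ ion has a large crystal-field splitting; square planar leaves the high-energy d_{x²−y²} orbital empty and maximises CFSE. → square planar.
For [ScClF3]^-: Summing ligand charges against the −1 overall charge gives an oxidation state of +3 for scandium. Group 3 minus oxidation state 3 gives a d⁰ configuration. A d⁰ ion has no crystal-field stabilisation preference between square planar and tetrahedral, so four ligands adopt the sterically favoured tetrahedral geometry. → tetrahedral.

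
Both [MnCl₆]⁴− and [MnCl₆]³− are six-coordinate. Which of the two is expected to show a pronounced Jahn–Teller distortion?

[MnCl₆]³−

[MnCl₆]⁴−: Each chloride is −1; balancing the −4 overall charge requires Mn(II). Mn sits in group 7, so the d-electron count is 7 − 2 = 5. Chloride is a weak-field ligand for a first-row metal, so the complex is high-spin. The d⁵ configuration leaves the e_g set evenly filled (or empty) — no strong Jahn–Teller driving force.
[MnCl₆]³−: Each chloride is −1; balancing the −3 overall charge requires Mn(III). Group 7 minus oxidation state 3 gives a d⁴ configuration. Chloride is a weak-field ligand for a first-row metal, so the complex is high-spin. The t₂g³e_g¹ (high-spin) configuration has an unevenly filled e_g set; the Jahn–Teller theorem predicts a tetragonal distortion (typically axial elongation) to lift the degeneracy.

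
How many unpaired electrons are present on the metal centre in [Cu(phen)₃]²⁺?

Summing ligand charges against the +2 overall charge gives an oxidation state of +2 for copper.
Cu sits in group 11, so the d-electron count is 11 − 2 = 9.
Counting donor atoms: 3×1,10-phenanthroline (bidentate) → 6 donors. Coordination number = 6.
In an octahedral field the d⁹ configuration is t₂g⁶e_g³ (only one arrangement possible), giving 1 unpaired electron.

1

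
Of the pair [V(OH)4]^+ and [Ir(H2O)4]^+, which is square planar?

[Ir(H2O)4]^+

For [V(OH)4]^+: Summing ligand charges against the +1 overall charge gives an oxidation state of +5 for vanadium. Group 5 minus oxidation state 5 gives a d⁰ configuration. A d⁰ ion has no crystal-field stabilisation preference between square planar and tetrahedral, so four ligands adopt the sterically favoured tetrahedral geometry. → tetrahedral.
For [Ir(H2O)4]^+: Summing ligand charges against the +1 overall charge gives an oxidation state of +1 for iridium. Iridium is a group-9 element; Ir(I) is therefore d⁸. A 5d d⁸ ion has a large crystal-field splitting; square planar leaves the high-energy d_{x²−y²} orbital empty and maximises CFSE. → square planar.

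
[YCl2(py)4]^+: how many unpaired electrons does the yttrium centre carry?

Summing ligand charges against the +1 overall charge gives an oxidation state of +3 for yttrium.
Yttrium is a group-3 element; Y(III) is therefore d⁰.
In an octahedral field the d⁰ configuration is t₂g⁰e_g⁰, giving 0 unpaired electrons.

0 unpaired electrons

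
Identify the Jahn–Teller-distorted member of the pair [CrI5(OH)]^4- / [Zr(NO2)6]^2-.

[CrI5(OH)]^4-

[CrI5(OH)]^4-: Summing ligand charges against the −4 overall charge gives an oxidation state of +2 for chromium. Group 6 minus oxidation state 2 gives a d⁴ configuration. Hydroxide and iodide are weak-field ligands for a first-row metal, so the complex is high-spin. The t₂g³e_g¹ (high-spin) configuration has an unevenly filled e_g set; the Jahn–Teller theorem predicts a tetragonal distortion (typically axial elongation) to lift the degeneracy.
[Zr(NO2)6]^2-: Each nitro (N-bound nitrite) is −1; balancing the −2 overall charge requires Zr(IV). Group 4 minus oxidation state 4 gives a d⁰ configuration. The d⁰ configuration leaves the e_g set evenly filled (or empty) — no strong Jahn–Teller driving force.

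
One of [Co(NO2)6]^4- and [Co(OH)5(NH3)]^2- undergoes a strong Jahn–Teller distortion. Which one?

[Co(NO2)6]^4-

[Co(NO2)6]^4-: Ligand charges: each nitro (N-bound nitrite) is −1. With an overall charge of −4 the cobalt centre must be in the +2 oxidation state. Co sits in group 9, so the d-electron count is 9 − 2 = 7. Nitro (N-bound nitrite) is a strong-field ligand (high in the spectrochemical series) for a first-row metal, so the complex is low-spin. The t₂g⁶e_g¹ (low-spin) configuration has an unevenly filled e_g set; the Jahn–Teller theorem predicts a tetragonal distortion (typically axial elongation) to lift the degeneracy.
[Co(OH)5(NH3)]^2-: Summing ligand charges against the −2 overall charge gives an oxidation state of +3 for cobalt. Cobalt is a group-9 element; Co(III) is therefore d⁶. Co(III) has an exceptionally large octahedral splitting and is low-spin with essentially every ligand except fluoride. The d⁶ configuration leaves the e_g set evenly filled (or empty) — no strong Jahn–Teller driving force.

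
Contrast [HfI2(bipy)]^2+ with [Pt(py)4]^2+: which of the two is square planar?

[Pt(py)4]^2+

For [HfI2(bipy)]^2+: Ligand charges: each iodide is −1; 2,2′-bipyridine is neutral. With an overall charge of +2 the hafnium centre must be in the +4 oxidation state. Hafnium is a group-4 element; Hf(IV) is therefore d⁰. A d⁰ ion has no crystal-field stabilisation preference between square planar and tetrahedral, so four ligands adopt the sterically favoured tetrahedral geometry. → tetrahedral.
For [Pt(py)4]^2+: Ligand charges: pyridine is neutral. With an overall charge of +2 the platinum centre must be in the +2 oxidation state. Group 10 minus oxidation state 2 gives a d⁸ configuration. A 5d d⁸ ion has a large crystal-field splitting; square planar leaves the high-energy d_{x²−y²} orbital empty and maximises CFSE. → square planar.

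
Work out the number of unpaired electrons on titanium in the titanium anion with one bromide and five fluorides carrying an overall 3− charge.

1

Summing ligand charges against the −3 overall charge gives an oxidation state of +3 for titanium.
Ti sits in group 4, so the d-electron count is 4 − 3 = 1.
In an octahedral field the d¹ configuration is t₂g¹e_g⁰ (only one arrangement possible), giving 1 unpaired electron.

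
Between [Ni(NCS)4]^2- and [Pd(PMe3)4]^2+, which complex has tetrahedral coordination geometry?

[Ni(NCS)4]^2-

For [Ni(NCS)4]^2-: Ligand charges: each isothiocyanate is −1. With an overall charge of −2 the nickel centre must be in the +2 oxidation state. Group 10 minus oxidation state 2 gives a d⁸ configuration. Isothiocyanate is a weak-field ligand. With weak-field ligands the CFSE gain from square planar is small, so a 3d d⁸ ion takes the sterically preferred tetrahedral geometry. → tetrahedral.
For [Pd(PMe3)4]^2+: Trimethylphosphine is neutral; balancing the +2 overall charge requires Pd(II). Palladium is a group-10 element; Pd(II) is therefore d⁸. A 4d d⁸ ion has a large crystal-field splitting; square planar leaves the high-energy d_{x²−y²} orbital empty and maximises CFSE. → square planar.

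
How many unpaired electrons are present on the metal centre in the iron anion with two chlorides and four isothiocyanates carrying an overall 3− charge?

5

Ligand charges: each chloride is −1; each isothiocyanate is −1. With an overall charge of −3 the iron centre must be in the +3 oxidation state.
Fe sits in group 8, so the d-electron count is 8 − 3 = 5.
The spin state decides the count: Chloride and isothiocyanate are weak-field ligands for a first-row metal, so the complex is high-spin.
An octahedral high-spin d⁵ ion is t₂g³e_g², giving 5 unpaired electrons.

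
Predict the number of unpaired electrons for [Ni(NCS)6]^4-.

2 unpaired electrons

Ligand charges: each isothiocyanate is −1. With an overall charge of −4 the nickel centre must be in the +2 oxidation state.
Ni sits in group 10, so the d-electron count is 10 − 2 = 8.
In an octahedral field the d⁸ configuration is t₂g⁶e_g² (only one arrangement possible), giving 2 unpaired electrons.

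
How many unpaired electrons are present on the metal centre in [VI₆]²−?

Each iodide is −1; balancing the −2 overall charge requires V(IV).
Vanadium is a group-5 element; V(IV) is therefore d¹.
In an octahedral field the d¹ configuration is t₂g¹e_g⁰ (only one arrangement possible), giving 1 unpaired electron.

1 unpaired electron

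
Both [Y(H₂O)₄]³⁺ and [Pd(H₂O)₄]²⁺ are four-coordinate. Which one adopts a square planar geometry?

For [Y(H₂O)₄]³⁺: Summing ligand charges against the +3 overall charge gives an oxidation state of +3 for yttrium. Y sits in group 3, so the d-electron count is 3 − 3 = 0. A d⁰ ion has no crystal-field stabilisation preference between square planar and tetrahedral, so four ligands adopt the sterically favoured tetrahedral geometry. → tetrahedral.
For [Pd(H₂O)₄]²⁺: Water is neutral; balancing the +2 overall charge requires Pd(II). Group 10 minus oxidation state 2 gives a d⁸ configuration. A 4d d⁸ ion has a large crystal-field splitting; square planar leaves the high-energy d_{x²−y²} orbital empty and maximises CFSE. → square planar.

[Pd(H₂O)₄]²⁺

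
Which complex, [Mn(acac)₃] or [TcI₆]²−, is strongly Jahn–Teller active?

[Mn(acac)₃]: Ligand charges: each acetylacetonate is −1. With an overall charge of 0 the manganese centre must be in the +3 oxidation state. Manganese is a group-7 element; Mn(III) is therefore d⁴. Acetylacetonate is a weak-field ligand for a first-row metal, so the complex is high-spin. The t₂g³e_g¹ (high-spin) configuration has an unevenly filled e_g set; the Jahn–Teller theorem predicts a tetragonal distortion (typically axial elongation) to lift the degeneracy.
[TcI₆]²−: Summing ligand charges against the −2 overall charge gives an oxidation state of +4 for technetium. Tc sits in group 7, so the d-electron count is 7 − 4 = 3. The d³ configuration leaves the e_g set evenly filled (or empty) — no strong Jahn–Teller driving force.

[Mn(acac)₃]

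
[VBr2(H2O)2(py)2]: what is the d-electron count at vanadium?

Ligand charges: each bromide is −1; water is neutral; pyridine is neutral. With an overall charge of 0 the vanadium centre must be in the +2 oxidation state.
Group 5 minus oxidation state 2 gives a d³ configuration.

d³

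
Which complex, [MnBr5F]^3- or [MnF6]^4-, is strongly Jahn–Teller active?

[MnBr5F]^3-

[MnBr5F]^3-: Each bromide is −1; each fluoride is −1; balancing the −3 overall charge requires Mn(III). Mn sits in group 7, so the d-electron count is 7 − 3 = 4. Bromide and fluoride are weak-field ligands for a first-row metal, so the complex is high-spin. The t₂g³e_g¹ (high-spin) configuration has an unevenly filled e_g set; the Jahn–Teller theorem predicts a tetragonal distortion (typically axial elongation) to lift the degeneracy.
[MnF6]^4-: Summing ligand charges against the −4 overall charge gives an oxidation state of +2 for manganese. Group 7 minus oxidation state 2 gives a d⁵ configuration. Fluoride is a weak-field ligand for a first-row metal, so the complex is high-spin. The d⁵ configuration leaves the e_g set evenly filled (or empty) — no strong Jahn–Teller driving force.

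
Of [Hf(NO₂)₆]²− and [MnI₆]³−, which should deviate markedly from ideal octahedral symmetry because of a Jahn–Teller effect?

[Hf(NO₂)₆]²−: Ligand charges: each nitro (N-bound nitrite) is −1. With an overall charge of −2 the hafnium centre must be in the +4 oxidation state. Group 4 minus oxidation state 4 gives a d⁰ configuration. The d⁰ configuration leaves the e_g set evenly filled (or empty) — no strong Jahn–Teller driving force.
[MnI₆]³−: Each iodide is −1; balancing the −3 overall charge requires Mn(III). Mn sits in group 7, so the d-electron count is 7 − 3 = 4. Iodide is a weak-field ligand for a first-row metal, so the complex is high-spin. The t₂g³e_g¹ (high-spin) configuration has an unevenly filled e_g set; the Jahn–Teller theorem predicts a tetragonal distortion (typically axial elongation) to lift the degeneracy.

[MnI₆]³−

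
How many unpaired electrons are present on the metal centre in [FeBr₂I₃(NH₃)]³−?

Ligand charges: each bromide is −1; each iodide is −1; ammonia is neutral. With an overall charge of −3 the iron centre must be in the +2 oxidation state.
Group 8 minus oxidation state 2 gives a d⁶ configuration.
The spin state decides the count: Bromide and iodide are weak-field ligands for a first-row metal, so the complex is high-spin.
An octahedral high-spin d⁶ ion is t₂g⁴e_g², giving 4 unpaired electrons.

4 unpaired electrons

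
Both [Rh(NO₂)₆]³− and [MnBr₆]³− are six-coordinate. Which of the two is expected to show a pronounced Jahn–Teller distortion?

[Rh(NO₂)₆]³−: Ligand charges: each nitro (N-bound nitrite) is −1. With an overall charge of −3 the rhodium centre must be in the +3 oxidation state. Rh sits in group 9, so the d-electron count is 9 − 3 = 6. A 4d ion has a large Δₒ and is invariably low-spin. The d⁶ configuration leaves the e_g set evenly filled (or empty) — no strong Jahn–Teller driving force.
[MnBr₆]³−: Each bromide is −1; balancing the −3 overall charge requires Mn(III). Manganese is a group-7 element; Mn(III) is therefore d⁴. Bromide is a weak-field ligand for a first-row metal, so the complex is high-spin. The t₂g³e_g¹ (high-spin) configuration has an unevenly filled e_g set; the Jahn–Teller theorem predicts a tetragonal distortion (typically axial elongation) to lift the degeneracy.

[MnBr₆]³−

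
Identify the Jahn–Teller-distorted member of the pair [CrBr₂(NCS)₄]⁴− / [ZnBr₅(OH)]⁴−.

[CrBr₂(NCS)₄]⁴−: Each bromide is −1; each isothiocyanate is −1; balancing the −4 overall charge requires Cr(II). Group 6 minus oxidation state 2 gives a d⁴ configuration. Bromide and isothiocyanate are weak-field ligands for a first-row metal, so the complex is high-spin. The t₂g³e_g¹ (high-spin) configuration has an unevenly filled e_g set; the Jahn–Teller theorem predicts a tetragonal distortion (typically axial elongation) to lift the degeneracy.
[ZnBr₅(OH)]⁴−: Each bromide is −1; each hydroxide is −1; balancing the −4 overall charge requires Zn(II). Group 12 minus oxidation state 2 gives a d¹⁰ configuration. The d¹⁰ configuration leaves the e_g set evenly filled (or empty) — no strong Jahn–Teller driving force.

[CrBr₂(NCS)₄]⁴−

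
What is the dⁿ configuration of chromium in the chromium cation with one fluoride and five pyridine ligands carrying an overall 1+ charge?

d⁴

Summing ligand charges against the +1 overall charge gives an oxidation state of +2 for chromium.
Group 6 minus oxidation state 2 gives a d⁴ configuration.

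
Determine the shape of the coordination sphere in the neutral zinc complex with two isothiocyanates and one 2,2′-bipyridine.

tetrahedral

Ligand charges: each isothiocyanate is −1; 2,2′-bipyridine is neutral. With an overall charge of 0 the zinc centre must be in the +2 oxidation state.
Zinc is a group-12 element; Zn(II) is therefore d¹⁰.
Counting donor atoms: 2×isothiocyanate (monodentate) → 2 donors; 1×2,2′-bipyridine (bidentate) → 2 donors. Coordination number = 4.
A d¹⁰ ion has no crystal-field stabilisation preference between square planar and tetrahedral, so four ligands adopt the sterically favoured tetrahedral geometry.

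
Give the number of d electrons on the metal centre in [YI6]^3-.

d0

Summing ligand charges against the −3 overall charge gives an oxidation state of +3 for yttrium.
Group 3 minus oxidation state 3 gives a d⁰ configuration.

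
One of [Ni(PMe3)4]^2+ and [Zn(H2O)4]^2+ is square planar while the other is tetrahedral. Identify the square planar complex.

For [Ni(PMe3)4]^2+: Trimethylphosphine is neutral; balancing the +2 overall charge requires Ni(II). Nickel is a group-10 element; Ni(II) is therefore d⁸. Trimethylphosphine is a strong-field ligand (high in the spectrochemical series). A 3d d⁸ ion with strong-field ligands gains enough CFSE to favour square planar over tetrahedral. → square planar.
For [Zn(H2O)4]^2+: Water is neutral; balancing the +2 overall charge requires Zn(II). Zn sits in group 12, so the d-electron count is 12 − 2 = 10. A d¹⁰ ion has no crystal-field stabilisation preference between square planar and tetrahedral, so four ligands adopt the sterically favoured tetrahedral geometry. → tetrahedral.

[Ni(PMe3)4]^2+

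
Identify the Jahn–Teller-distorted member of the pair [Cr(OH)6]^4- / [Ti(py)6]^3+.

[Cr(OH)6]^4-

[Cr(OH)6]^4-: Ligand charges: each hydroxide is −1. With an overall charge of −4 the chromium centre must be in the +2 oxidation state. Chromium is a group-6 element; Cr(II) is therefore d⁴. Hydroxide is a weak-field ligand for a first-row metal, so the complex is high-spin. The t₂g³e_g¹ (high-spin) configuration has an unevenly filled e_g set; the Jahn–Teller theorem predicts a tetragonal distortion (typically axial elongation) to lift the degeneracy.
[Ti(py)6]^3+: Summing ligand charges against the +3 overall charge gives an oxidation state of +3 for titanium. Group 4 minus oxidation state 3 gives a d¹ configuration. The d¹ configuration leaves the e_g set evenly filled (or empty) — no strong Jahn–Teller driving force.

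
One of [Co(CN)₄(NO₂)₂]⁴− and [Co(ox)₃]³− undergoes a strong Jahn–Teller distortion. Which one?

[Co(CN)₄(NO₂)₂]⁴−

[Co(CN)₄(NO₂)₂]⁴−: Each cyanide is −1; each nitro (N-bound nitrite) is −1; balancing the −4 overall charge requires Co(II). Group 9 minus oxidation state 2 gives a d⁷ configuration. Cyanide and nitro (N-bound nitrite) are strong-field ligands (high in the spectrochemical series) for a first-row metal, so the complex is low-spin. The t₂g⁶e_g¹ (low-spin) configuration has an unevenly filled e_g set; the Jahn–Teller theorem predicts a tetragonal distortion (typically axial elongation) to lift the degeneracy.
[Co(ox)₃]³−: Ligand charges: each oxalate is −2. With an overall charge of −3 the cobalt centre must be in the +3 oxidation state. Group 9 minus oxidation state 3 gives a d⁶ configuration. Co(III) has an exceptionally large octahedral splitting and is low-spin with essentially every ligand except fluoride. The d⁶ configuration leaves the e_g set evenly filled (or empty) — no strong Jahn–Teller driving force.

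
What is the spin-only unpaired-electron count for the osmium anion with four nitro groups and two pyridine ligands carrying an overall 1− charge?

Each nitro (N-bound nitrite) is −1; pyridine is neutral; balancing the −1 overall charge requires Os(III).
Group 8 minus oxidation state 3 gives a d⁵ configuration.
The spin state decides the count: a 5d ion has a large Δₒ and is invariably low-spin.
An octahedral low-spin d⁵ ion is t₂g⁵e_g⁰, giving 1 unpaired electron.

1 unpaired electron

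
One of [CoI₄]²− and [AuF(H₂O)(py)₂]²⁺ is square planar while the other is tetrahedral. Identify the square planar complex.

[AuF(H₂O)(py)₂]²⁺

For [CoI₄]²−: Summing ligand charges against the −2 overall charge gives an oxidation state of +2 for cobalt. Group 9 minus oxidation state 2 gives a d⁷ configuration. For a high-spin 3d d⁷ ion with weak-field ligands the small Δₜ gives little square-planar CFSE advantage, so four ligands adopt the sterically favoured tetrahedral geometry. → tetrahedral.
For [AuF(H₂O)(py)₂]²⁺: Each fluoride is −1; water is neutral; pyridine is neutral; balancing the +2 overall charge requires Au(III). Gold is a group-11 element; Au(III) is therefore d⁸. A 5d d⁸ ion has a large crystal-field splitting; square planar leaves the high-energy d_{x²−y²} orbital empty and maximises CFSE. → square planar.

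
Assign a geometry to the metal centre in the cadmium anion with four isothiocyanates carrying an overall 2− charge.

Summing ligand charges against the −2 overall charge gives an oxidation state of +2 for cadmium.
Group 12 minus oxidation state 2 gives a d¹⁰ configuration.
Coordination number: 4.
A d¹⁰ ion has no crystal-field stabilisation preference between square planar and tetrahedral, so four ligands adopt the sterically favoured tetrahedral geometry.

tetrahedral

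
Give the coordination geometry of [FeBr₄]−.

Summing ligand charges against the −1 overall charge gives an oxidation state of +3 for iron.
Fe sits in group 8, so the d-electron count is 8 − 3 = 5.
With 4 monodentate ligands the coordination number is 4.
Bromide is a weak-field ligand.
A high-spin d⁵ ion has zero CFSE in either geometry, so four ligands adopt the sterically favoured tetrahedral geometry.

tetrahedral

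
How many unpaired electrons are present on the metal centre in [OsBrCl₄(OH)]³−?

1 unpaired electron

Each bromide is −1; each chloride is −1; each hydroxide is −1; balancing the −3 overall charge requires Os(III).
Os sits in group 8, so the d-electron count is 8 − 3 = 5.
The spin state decides the count: a 5d ion has a large Δₒ and is invariably low-spin.
An octahedral low-spin d⁵ ion is t₂g⁵e_g⁰, giving 1 unpaired electron.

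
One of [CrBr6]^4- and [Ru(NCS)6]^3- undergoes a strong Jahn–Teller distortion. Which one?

[CrBr6]^4-

[CrBr6]^4-: Summing ligand charges against the −4 overall charge gives an oxidation state of +2 for chromium. Chromium is a group-6 element; Cr(II) is therefore d⁴. Bromide is a weak-field ligand for a first-row metal, so the complex is high-spin. The t₂g³e_g¹ (high-spin) configuration has an unevenly filled e_g set; the Jahn–Teller theorem predicts a tetragonal distortion (typically axial elongation) to lift the degeneracy.
[Ru(NCS)6]^3-: Ligand charges: each isothiocyanate is −1. With an overall charge of −3 the ruthenium centre must be in the +3 oxidation state. Ru sits in group 8, so the d-electron count is 8 − 3 = 5. A 4d ion has a large Δₒ and is invariably low-spin. The d⁵ configuration leaves the e_g set evenly filled (or empty) — no strong Jahn–Teller driving force.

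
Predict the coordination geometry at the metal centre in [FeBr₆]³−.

octahedral

Ligand charges: each bromide is −1. With an overall charge of −3 the iron centre must be in the +3 oxidation state.
Group 8 minus oxidation state 3 gives a d⁵ configuration.
With 6 monodentate ligands the coordination number is 6.
Six donors around a single metal centre give an octahedral coordination sphere.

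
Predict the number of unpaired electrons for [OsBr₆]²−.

2

Summing ligand charges against the −2 overall charge gives an oxidation state of +4 for osmium.
Osmium is a group-8 element; Os(IV) is therefore d⁴.
The spin state decides the count: a 5d ion has a large Δₒ and is invariably low-spin.
An octahedral low-spin d⁴ ion is t₂g⁴e_g⁰, giving 2 unpaired electrons.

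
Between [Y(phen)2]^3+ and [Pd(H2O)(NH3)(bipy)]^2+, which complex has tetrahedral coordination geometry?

For [Y(phen)2]^3+: 1,10-phenanthroline is neutral; balancing the +3 overall charge requires Y(III). Group 3 minus oxidation state 3 gives a d⁰ configuration. A d⁰ ion has no crystal-field stabilisation preference between square planar and tetrahedral, so four ligands adopt the sterically favoured tetrahedral geometry. → tetrahedral.
For [Pd(H2O)(NH3)(bipy)]^2+: Summing ligand charges against the +2 overall charge gives an oxidation state of +2 for palladium. Group 10 minus oxidation state 2 gives a d⁸ configuration. A 4d d⁸ ion has a large crystal-field splitting; square planar leaves the high-energy d_{x²−y²} orbital empty and maximises CFSE. → square planar.

[Y(phen)2]^3+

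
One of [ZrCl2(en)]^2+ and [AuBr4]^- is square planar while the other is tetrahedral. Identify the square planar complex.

For [ZrCl2(en)]^2+: Ligand charges: each chloride is −1; ethylenediamine is neutral. With an overall charge of +2 the zirconium centre must be in the +4 oxidation state. Group 4 minus oxidation state 4 gives a d⁰ configuration. A d⁰ ion has no crystal-field stabilisation preference between square planar and tetrahedral, so four ligands adopt the sterically favoured tetrahedral geometry. → tetrahedral.
For [AuBr4]^-: Each bromide is −1; balancing the −1 overall charge requires Au(III). Au sits in group 11, so the d-electron count is 11 − 3 = 8. A 5d d⁸ ion has a large crystal-field splitting; square planar leaves the high-energy d_{x²−y²} orbital empty and maximises CFSE. → square planar.

[AuBr4]^-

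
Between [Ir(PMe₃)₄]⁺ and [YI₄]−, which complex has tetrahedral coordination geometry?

For [Ir(PMe₃)₄]⁺: Trimethylphosphine is neutral; balancing the +1 overall charge requires Ir(I). Group 9 minus oxidation state 1 gives a d⁸ configuration. A 5d d⁸ ion has a large crystal-field splitting; square planar leaves the high-energy d_{x²−y²} orbital empty and maximises CFSE. → square planar.
For [YI₄]−: Each iodide is −1; balancing the −1 overall charge requires Y(III). Yttrium is a group-3 element; Y(III) is therefore d⁰. A d⁰ ion has no crystal-field stabilisation preference between square planar and tetrahedral, so four ligands adopt the sterically favoured tetrahedral geometry. → tetrahedral.

[YI₄]−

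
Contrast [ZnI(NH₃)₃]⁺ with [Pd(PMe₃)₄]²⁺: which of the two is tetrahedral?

For [ZnI(NH₃)₃]⁺: Summing ligand charges against the +1 overall charge gives an oxidation state of +2 for zinc. Zn sits in group 12, so the d-electron count is 12 − 2 = 10. A d¹⁰ ion has no crystal-field stabilisation preference between square planar and tetrahedral, so four ligands adopt the sterically favoured tetrahedral geometry. → tetrahedral.
For [Pd(PMe₃)₄]²⁺: Summing ligand charges against the +2 overall charge gives an oxidation state of +2 for palladium. Palladium is a group-10 element; Pd(II) is therefore d⁸. A 4d d⁸ ion has a large crystal-field splitting; square planar leaves the high-energy d_{x²−y²} orbital empty and maximises CFSE. → square planar.

[ZnI(NH₃)₃]⁺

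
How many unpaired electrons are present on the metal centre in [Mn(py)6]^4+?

Summing ligand charges against the +4 overall charge gives an oxidation state of +4 for manganese.
Manganese is a group-7 element; Mn(IV) is therefore d³.
In an octahedral field the d³ configuration is t₂g³e_g⁰ (only one arrangement possible), giving 3 unpaired electrons.

3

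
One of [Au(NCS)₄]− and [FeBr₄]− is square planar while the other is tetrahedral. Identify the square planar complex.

[Au(NCS)₄]−

For [Au(NCS)₄]−: Ligand charges: each isothiocyanate is −1. With an overall charge of −1 the gold centre must be in the +3 oxidation state. Au sits in group 11, so the d-electron count is 11 − 3 = 8. A 5d d⁸ ion has a large crystal-field splitting; square planar leaves the high-energy d_{x²−y²} orbital empty and maximises CFSE. → square planar.
For [FeBr₄]−: Each bromide is −1; balancing the −1 overall charge requires Fe(III). Iron is a group-8 element; Fe(III) is therefore d⁵. A high-spin d⁵ ion has zero CFSE in either geometry, so four ligands adopt the sterically favoured tetrahedral geometry. → tetrahedral.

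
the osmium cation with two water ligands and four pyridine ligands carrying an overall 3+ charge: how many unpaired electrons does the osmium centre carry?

Ligand charges: water is neutral; pyridine is neutral. With an overall charge of +3 the osmium centre must be in the +3 oxidation state.
Os sits in group 8, so the d-electron count is 8 − 3 = 5.
The spin state decides the count: a 5d ion has a large Δₒ and is invariably low-spin.
An octahedral low-spin d⁵ ion is t₂g⁵e_g⁰, giving 1 unpaired electron.

1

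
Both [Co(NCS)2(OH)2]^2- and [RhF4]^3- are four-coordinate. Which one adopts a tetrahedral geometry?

For [Co(NCS)2(OH)2]^2-: Each isothiocyanate is −1; each hydroxide is −1; balancing the −2 overall charge requires Co(II). Group 9 minus oxidation state 2 gives a d⁷ configuration. For a high-spin 3d d⁷ ion with weak-field ligands the small Δₜ gives little square-planar CFSE advantage, so four ligands adopt the sterically favoured tetrahedral geometry. → tetrahedral.
For [RhF4]^3-: Each fluoride is −1; balancing the −3 overall charge requires Rh(I). Rh sits in group 9, so the d-electron count is 9 − 1 = 8. A 4d d⁸ ion has a large crystal-field splitting; square planar leaves the high-energy d_{x²−y²} orbital empty and maximises CFSE. → square planar.

[Co(NCS)2(OH)2]^2-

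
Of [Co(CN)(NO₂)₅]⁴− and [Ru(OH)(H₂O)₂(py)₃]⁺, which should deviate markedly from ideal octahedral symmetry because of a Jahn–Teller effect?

[Co(CN)(NO₂)₅]⁴−

[Co(CN)(NO₂)₅]⁴−: Ligand charges: each cyanide is −1; each nitro (N-bound nitrite) is −1. With an overall charge of −4 the cobalt centre must be in the +2 oxidation state. Group 9 minus oxidation state 2 gives a d⁷ configuration. Cyanide and nitro (N-bound nitrite) are strong-field ligands (high in the spectrochemical series) for a first-row metal, so the complex is low-spin. The t₂g⁶e_g¹ (low-spin) configuration has an unevenly filled e_g set; the Jahn–Teller theorem predicts a tetragonal distortion (typically axial elongation) to lift the degeneracy.
[Ru(OH)(H₂O)₂(py)₃]⁺: Each hydroxide is −1; water is neutral; pyridine is neutral; balancing the +1 overall charge requires Ru(II). Group 8 minus oxidation state 2 gives a d⁶ configuration. A 4d ion has a large Δₒ and is invariably low-spin. The d⁶ configuration leaves the e_g set evenly filled (or empty) — no strong Jahn–Teller driving force.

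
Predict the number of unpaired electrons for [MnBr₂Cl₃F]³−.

Each bromide is −1; each chloride is −1; each fluoride is −1; balancing the −3 overall charge requires Mn(III).
Group 7 minus oxidation state 3 gives a d⁴ configuration.
The spin state decides the count: Bromide, chloride, and fluoride are weak-field ligands for a first-row metal, so the complex is high-spin.
An octahedral high-spin d⁴ ion is t₂g³e_g¹, giving 4 unpaired electrons.

4 unpaired electrons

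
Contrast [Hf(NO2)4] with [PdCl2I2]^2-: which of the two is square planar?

For [Hf(NO2)4]: Ligand charges: each nitro (N-bound nitrite) is −1. With an overall charge of 0 the hafnium centre must be in the +4 oxidation state. Hafnium is a group-4 element; Hf(IV) is therefore d⁰. A d⁰ ion has no crystal-field stabilisation preference between square planar and tetrahedral, so four ligands adopt the sterically favoured tetrahedral geometry. → tetrahedral.
For [PdCl2I2]^2-: Each chloride is −1; each iodide is −1; balancing the −2 overall charge requires Pd(II). Group 10 minus oxidation state 2 gives a d⁸ configuration. A 4d d⁸ ion has a large crystal-field splitting; square planar leaves the high-energy d_{x²−y²} orbital empty and maximises CFSE. → square planar.

[PdCl2I2]^2-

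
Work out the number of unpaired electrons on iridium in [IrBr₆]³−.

Summing ligand charges against the −3 overall charge gives an oxidation state of +3 for iridium.
Ir sits in group 9, so the d-electron count is 9 − 3 = 6.
The spin state decides the count: a 5d ion has a large Δₒ and is invariably low-spin.
An octahedral low-spin d⁶ ion is t₂g⁶e_g⁰, giving 0 unpaired electrons.

0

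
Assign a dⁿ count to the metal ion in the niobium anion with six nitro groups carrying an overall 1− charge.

Ligand charges: each nitro (N-bound nitrite) is −1. With an overall charge of −1 the niobium centre must be in the +5 oxidation state.
Nb sits in group 5, so the d-electron count is 5 − 5 = 0.

d0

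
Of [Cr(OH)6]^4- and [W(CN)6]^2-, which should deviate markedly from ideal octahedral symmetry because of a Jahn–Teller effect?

[Cr(OH)6]^4-

[Cr(OH)6]^4-: Each hydroxide is −1; balancing the −4 overall charge requires Cr(II). Group 6 minus oxidation state 2 gives a d⁴ configuration. Hydroxide is a weak-field ligand for a first-row metal, so the complex is high-spin. The t₂g³e_g¹ (high-spin) configuration has an unevenly filled e_g set; the Jahn–Teller theorem predicts a tetragonal distortion (typically axial elongation) to lift the degeneracy.
[W(CN)6]^2-: Each cyanide is −1; balancing the −2 overall charge requires W(IV). Group 6 minus oxidation state 4 gives a d² configuration. The d² configuration leaves the e_g set evenly filled (or empty) — no strong Jahn–Teller driving force.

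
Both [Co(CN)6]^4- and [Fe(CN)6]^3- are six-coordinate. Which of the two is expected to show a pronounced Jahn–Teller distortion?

[Co(CN)6]^4-: Each cyanide is −1; balancing the −4 overall charge requires Co(II). Group 9 minus oxidation state 2 gives a d⁷ configuration. Cyanide is a strong-field ligand (high in the spectrochemical series) for a first-row metal, so the complex is low-spin. The t₂g⁶e_g¹ (low-spin) configuration has an unevenly filled e_g set; the Jahn–Teller theorem predicts a tetragonal distortion (typically axial elongation) to lift the degeneracy.
[Fe(CN)6]^3-: Summing ligand charges against the −3 overall charge gives an oxidation state of +3 for iron. Iron is a group-8 element; Fe(III) is therefore d⁵. Cyanide is a strong-field ligand (high in the spectrochemical series) for a first-row metal, so the complex is low-spin. The d⁵ configuration leaves the e_g set evenly filled (or empty) — no strong Jahn–Teller driving force.

[Co(CN)6]^4-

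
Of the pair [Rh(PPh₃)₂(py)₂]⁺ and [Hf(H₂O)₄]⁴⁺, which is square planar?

[Rh(PPh₃)₂(py)₂]⁺

For [Rh(PPh₃)₂(py)₂]⁺: Triphenylphosphine is neutral; pyridine is neutral; balancing the +1 overall charge requires Rh(I). Rh sits in group 9, so the d-electron count is 9 − 1 = 8. A 4d d⁸ ion has a large crystal-field splitting; square planar leaves the high-energy d_{x²−y²} orbital empty and maximises CFSE. → square planar.
For [Hf(H₂O)₄]⁴⁺: Summing ligand charges against the +4 overall charge gives an oxidation state of +4 for hafnium. Group 4 minus oxidation state 4 gives a d⁰ configuration. A d⁰ ion has no crystal-field stabilisation preference between square planar and tetrahedral, so four ligands adopt the sterically favoured tetrahedral geometry. → tetrahedral.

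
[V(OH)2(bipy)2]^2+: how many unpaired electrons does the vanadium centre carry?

1 unpaired electron

Ligand charges: each hydroxide is −1; 2,2′-bipyridine is neutral. With an overall charge of +2 the vanadium centre must be in the +4 oxidation state.
Group 5 minus oxidation state 4 gives a d¹ configuration.
Counting donor atoms: 2×hydroxide (monodentate) → 2 donors; 2×2,2′-bipyridine (bidentate) → 4 donors. Coordination number = 6.
In an octahedral field the d¹ configuration is t₂g¹e_g⁰ (only one arrangement possible), giving 1 unpaired electron.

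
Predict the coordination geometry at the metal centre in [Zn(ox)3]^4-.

octahedral

Summing ligand charges against the −4 overall charge gives an oxidation state of +2 for zinc.
Zinc is a group-12 element; Zn(II) is therefore d¹⁰.
Counting donor atoms: 3×oxalate (bidentate) → 6 donors. Coordination number = 6.
Six donors around a single metal centre give an octahedral coordination sphere.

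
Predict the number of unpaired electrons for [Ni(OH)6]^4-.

2 unpaired electrons

Each hydroxide is −1; balancing the −4 overall charge requires Ni(II).
Nickel is a group-10 element; Ni(II) is therefore d⁸.
In an octahedral field the d⁸ configuration is t₂g⁶e_g² (only one arrangement possible), giving 2 unpaired electrons.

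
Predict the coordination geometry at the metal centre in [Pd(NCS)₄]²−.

Each isothiocyanate is −1; balancing the −2 overall charge requires Pd(II).
Pd sits in group 10, so the d-electron count is 10 − 2 = 8.
Coordination number: 4.
A 4d d⁸ ion has a large crystal-field splitting; square planar leaves the high-energy d_{x²−y²} orbital empty and maximises CFSE.

square planar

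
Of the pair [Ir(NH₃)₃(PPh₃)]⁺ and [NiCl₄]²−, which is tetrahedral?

[NiCl₄]²−

For [Ir(NH₃)₃(PPh₃)]⁺: Summing ligand charges against the +1 overall charge gives an oxidation state of +1 for iridium. Iridium is a group-9 element; Ir(I) is therefore d⁸. A 5d d⁸ ion has a large crystal-field splitting; square planar leaves the high-energy d_{x²−y²} orbital empty and maximises CFSE. → square planar.
For [NiCl₄]²−: Each chloride is −1; balancing the −2 overall charge requires Ni(II). Group 10 minus oxidation state 2 gives a d⁸ configuration. Chloride is a weak-field ligand. With weak-field ligands the CFSE gain from square planar is small, so a 3d d⁸ ion takes the sterically preferred tetrahedral geometry. → tetrahedral.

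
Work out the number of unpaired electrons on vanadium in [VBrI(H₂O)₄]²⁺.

1 unpaired electron

Summing ligand charges against the +2 overall charge gives an oxidation state of +4 for vanadium.
Group 5 minus oxidation state 4 gives a d¹ configuration.
In an octahedral field the d¹ configuration is t₂g¹e_g⁰ (only one arrangement possible), giving 1 unpaired electron.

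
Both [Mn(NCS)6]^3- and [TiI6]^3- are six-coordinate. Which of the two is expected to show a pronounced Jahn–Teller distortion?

[Mn(NCS)6]^3-

[Mn(NCS)6]^3-: Summing ligand charges against the −3 overall charge gives an oxidation state of +3 for manganese. Mn sits in group 7, so the d-electron count is 7 − 3 = 4. Isothiocyanate is a weak-field ligand for a first-row metal, so the complex is high-spin. The t₂g³e_g¹ (high-spin) configuration has an unevenly filled e_g set; the Jahn–Teller theorem predicts a tetragonal distortion (typically axial elongation) to lift the degeneracy.
[TiI6]^3-: Summing ligand charges against the −3 overall charge gives an oxidation state of +3 for titanium. Titanium is a group-4 element; Ti(III) is therefore d¹. The d¹ configuration leaves the e_g set evenly filled (or empty) — no strong Jahn–Teller driving force.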